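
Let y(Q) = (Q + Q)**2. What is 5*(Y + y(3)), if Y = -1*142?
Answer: -530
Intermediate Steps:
Y = -142
y(Q) = 4*Q**2 (y(Q) = (2*Q)**2 = 4*Q**2)
5*(Y + y(3)) = 5*(-142 + 4*3**2) = 5*(-142 + 4*9) = 5*(-142 + 36) = 5*(-106) = -530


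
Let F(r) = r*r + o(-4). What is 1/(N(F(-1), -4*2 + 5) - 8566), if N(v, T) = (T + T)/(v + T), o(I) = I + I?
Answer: -5/42827 ≈ -0.00011675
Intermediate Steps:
o(I) = 2*I
F(r) = -8 + r² (F(r) = r*r + 2*(-4) = r² - 8 = -8 + r²)
N(v, T) = 2*T/(T + v) (N(v, T) = (2*T)/(T + v) = 2*T/(T + v))
1/(N(F(-1), -4*2 + 5) - 8566) = 1/(2*(-4*2 + 5)/((-4*2 + 5) + (-8 + (-1)²)) - 8566) = 1/(2*(-8 + 5)/((-8 + 5) + (-8 + 1)) - 8566) = 1/(2*(-3)/(-3 - 7) - 8566) = 1/(2*(-3)/(-10) - 8566) = 1/(2*(-3)*(-⅒) - 8566) = 1/(⅗ - 8566) = 1/(-42827/5) = -5/42827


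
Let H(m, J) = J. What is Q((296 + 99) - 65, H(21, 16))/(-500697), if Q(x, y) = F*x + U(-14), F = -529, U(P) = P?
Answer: 174584/500697 ≈ 0.34868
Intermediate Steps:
Q(x, y) = -14 - 529*x (Q(x, y) = -529*x - 14 = -14 - 529*x)
Q((296 + 99) - 65, H(21, 16))/(-500697) = (-14 - 529*((296 + 99) - 65))/(-500697) = (-14 - 529*(395 - 65))*(-1/500697) = (-14 - 529*330)*(-1/500697) = (-14 - 174570)*(-1/500697) = -174584*(-1/500697) = 174584/500697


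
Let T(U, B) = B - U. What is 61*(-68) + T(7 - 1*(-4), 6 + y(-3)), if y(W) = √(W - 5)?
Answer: -4153 + 2*I*√2 ≈ -4153.0 + 2.8284*I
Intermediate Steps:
y(W) = √(-5 + W)
61*(-68) + T(7 - 1*(-4), 6 + y(-3)) = 61*(-68) + ((6 + √(-5 - 3)) - (7 - 1*(-4))) = -4148 + ((6 + √(-8)) - (7 + 4)) = -4148 + ((6 + 2*I*√2) - 1*11) = -4148 + ((6 + 2*I*√2) - 11) = -4148 + (-5 + 2*I*√2) = -4153 + 2*I*√2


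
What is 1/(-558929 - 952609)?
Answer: -1/1511538 ≈ -6.6158e-7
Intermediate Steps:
1/(-558929 - 952609) = 1/(-1511538) = -1/1511538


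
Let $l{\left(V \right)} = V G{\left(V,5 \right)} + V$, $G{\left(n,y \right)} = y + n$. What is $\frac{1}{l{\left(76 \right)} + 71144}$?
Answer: $\frac{1}{77376} \approx 1.2924 \cdot 10^{-5}$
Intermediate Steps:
$G{\left(n,y \right)} = n + y$
$l{\left(V \right)} = V + V \left(5 + V\right)$ ($l{\left(V \right)} = V \left(V + 5\right) + V = V \left(5 + V\right) + V = V + V \left(5 + V\right)$)
$\frac{1}{l{\left(76 \right)} + 71144} = \frac{1}{76 \left(6 + 76\right) + 71144} = \frac{1}{76 \cdot 82 + 71144} = \frac{1}{6232 + 71144} = \frac{1}{77376}$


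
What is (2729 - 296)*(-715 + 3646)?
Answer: 7131123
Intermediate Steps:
(2729 - 296)*(-715 + 3646) = 2433*2931 = 7131123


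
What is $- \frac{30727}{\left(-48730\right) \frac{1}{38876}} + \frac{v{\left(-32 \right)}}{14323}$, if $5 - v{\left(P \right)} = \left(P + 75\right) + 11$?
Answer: $\frac{8554717440713}{348979895} \approx 24514.0$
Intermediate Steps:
$v{\left(P \right)} = -81 - P$ ($v{\left(P \right)} = 5 - \left(\left(P + 75\right) + 11\right) = 5 - \left(\left(75 + P\right) + 11\right) = 5 - \left(86 + P\right) = -81 - P$)
$- \frac{30727}{\left(-48730\right) \frac{1}{38876}} + \frac{v{\left(-32 \right)}}{14323} = - \frac{30727}{\left(-48730\right) \frac{1}{38876}} + \frac{-81 - -32}{14323} = - \frac{30727}{\left(-48730\right) \frac{1}{38876}} + \left(-81 + 32\right) \frac{1}{14323} = - \frac{30727}{- \frac{24365}{19438}} - \frac{49}{14323} = \left(-30727\right) \left(- \frac{19438}{24365}\right) - \frac{49}{14323} = \frac{597271426}{24365} - \frac{49}{14323} = \frac{8554717440713}{348979895}$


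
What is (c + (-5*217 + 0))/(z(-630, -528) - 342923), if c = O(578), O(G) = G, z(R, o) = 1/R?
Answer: 319410/216041491 ≈ 0.0014785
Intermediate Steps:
c = 578
(c + (-5*217 + 0))/(z(-630, -528) - 342923) = (578 + (-5*217 + 0))/(1/(-630) - 342923) = (578 + (-1085 + 0))/(-1/630 - 342923) = (578 - 1085)/(-216041491/630) = -507*(-630/216041491) = 319410/216041491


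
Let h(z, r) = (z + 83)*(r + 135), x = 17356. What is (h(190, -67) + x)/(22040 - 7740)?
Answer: 1796/715 ≈ 2.5119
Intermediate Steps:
h(z, r) = (83 + z)*(135 + r)
(h(190, -67) + x)/(22040 - 7740) = ((11205 + 83*(-67) + 135*190 - 67*190) + 17356)/(22040 - 7740) = ((11205 - 5561 + 25650 - 12730) + 17356)/14300 = (18564 + 17356)*(1/14300) = 35920*(1/14300) = 1796/715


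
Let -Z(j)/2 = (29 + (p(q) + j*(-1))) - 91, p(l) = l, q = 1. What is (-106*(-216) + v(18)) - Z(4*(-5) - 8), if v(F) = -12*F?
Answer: 22614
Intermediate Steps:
Z(j) = 122 + 2*j (Z(j) = -2*((29 + (1 + j*(-1))) - 91) = -2*((29 + (1 - j)) - 91) = -2*((30 - j) - 91) = -2*(-61 - j) = 122 + 2*j)
(-106*(-216) + v(18)) - Z(4*(-5) - 8) = (-106*(-216) - 12*18) - (122 + 2*(4*(-5) - 8)) = (22896 - 216) - (122 + 2*(-20 - 8)) = 22680 - (122 + 2*(-28)) = 22680 - (122 - 56) = 22680 - 1*66 = 22680 - 66 = 22614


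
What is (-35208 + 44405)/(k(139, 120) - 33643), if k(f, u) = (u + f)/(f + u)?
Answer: -9197/33642 ≈ -0.27338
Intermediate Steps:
k(f, u) = 1 (k(f, u) = (f + u)/(f + u) = 1)
(-35208 + 44405)/(k(139, 120) - 33643) = (-35208 + 44405)/(1 - 33643) = 9197/(-33642) = 9197*(-1/33642) = -9197/33642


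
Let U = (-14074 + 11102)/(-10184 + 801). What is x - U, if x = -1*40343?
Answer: -378541341/9383 ≈ -40343.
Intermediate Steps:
U = 2972/9383 (U = -2972/(-9383) = -2972*(-1/9383) = 2972/9383 ≈ 0.31674)
x = -40343
x - U = -40343 - 1*2972/9383 = -40343 - 2972/9383 = -378541341/9383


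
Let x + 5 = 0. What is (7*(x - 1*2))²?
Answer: 2401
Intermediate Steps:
x = -5 (x = -5 + 0 = -5)
(7*(x - 1*2))² = (7*(-5 - 1*2))² = (7*(-5 - 2))² = (7*(-7))² = (-49)² = 2401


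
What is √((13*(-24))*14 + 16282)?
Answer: √11914 ≈ 109.15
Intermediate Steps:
√((13*(-24))*14 + 16282) = √(-312*14 + 16282) = √(-4368 + 16282) = √11914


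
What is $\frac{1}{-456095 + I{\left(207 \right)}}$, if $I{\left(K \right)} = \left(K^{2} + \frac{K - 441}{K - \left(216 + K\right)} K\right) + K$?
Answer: $- \frac{4}{1651259} \approx -2.4224 \cdot 10^{-6}$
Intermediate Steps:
$I{\left(K \right)} = K + K^{2} + K \left(\frac{49}{24} - \frac{K}{216}\right)$ ($I{\left(K \right)} = \left(K^{2} + \frac{-441 + K}{-216} K\right) + K = \left(K^{2} + \left(-441 + K\right) \left(- \frac{1}{216}\right) K\right) + K = \left(K^{2} + \left(\frac{49}{24} - \frac{K}{216}\right) K\right) + K = \left(K^{2} + K \left(\frac{49}{24} - \frac{K}{216}\right)\right) + K = K + K^{2} + K \left(\frac{49}{24} - \frac{K}{216}\right)$)
$\frac{1}{-456095 + I{\left(207 \right)}} = \frac{1}{-456095 + \frac{1}{216} \cdot 207 \left(657 + 215 \cdot 207\right)} = \frac{1}{-456095 + \frac{1}{216} \cdot 207 \left(657 + 44505\right)} = \frac{1}{-456095 + \frac{1}{216} \cdot 207 \cdot 45162} = \frac{1}{-456095 + \frac{173121}{4}} = \frac{1}{- \frac{1651259}{4}} = - \frac{4}{1651259}$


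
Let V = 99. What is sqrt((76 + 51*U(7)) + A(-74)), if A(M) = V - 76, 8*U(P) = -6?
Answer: 9*sqrt(3)/2 ≈ 7.7942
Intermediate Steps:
U(P) = -3/4 (U(P) = (1/8)*(-6) = -3/4)
A(M) = 23 (A(M) = 99 - 76 = 23)
sqrt((76 + 51*U(7)) + A(-74)) = sqrt((76 + 51*(-3/4)) + 23) = sqrt((76 - 153/4) + 23) = sqrt(151/4 + 23) = sqrt(243/4) = 9*sqrt(3)/2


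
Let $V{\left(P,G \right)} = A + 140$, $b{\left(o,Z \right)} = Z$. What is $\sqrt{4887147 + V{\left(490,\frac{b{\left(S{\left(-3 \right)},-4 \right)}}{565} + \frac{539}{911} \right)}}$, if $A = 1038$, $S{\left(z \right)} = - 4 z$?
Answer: $65 \sqrt{1157} \approx 2211.0$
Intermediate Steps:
$V{\left(P,G \right)} = 1178$ ($V{\left(P,G \right)} = 1038 + 140 = 1178$)
$\sqrt{4887147 + V{\left(490,\frac{b{\left(S{\left(-3 \right)},-4 \right)}}{565} + \frac{539}{911} \right)}} = \sqrt{4887147 + 1178} = \sqrt{4888325} = 65 \sqrt{1157}$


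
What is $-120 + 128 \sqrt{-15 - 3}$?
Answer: $-120 + 384 i \sqrt{2} \approx -120.0 + 543.06 i$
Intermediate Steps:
$-120 + 128 \sqrt{-15 - 3} = -120 + 128 \sqrt{-18} = -120 + 128 \cdot 3 i \sqrt{2} = -120 + 384 i \sqrt{2}$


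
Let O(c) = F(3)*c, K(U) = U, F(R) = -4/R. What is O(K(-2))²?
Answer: 64/9 ≈ 7.1111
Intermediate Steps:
O(c) = -4*c/3 (O(c) = (-4/3)*c = (-4*⅓)*c = -4*c/3)
O(K(-2))² = (-4/3*(-2))² = (8/3)² = 64/9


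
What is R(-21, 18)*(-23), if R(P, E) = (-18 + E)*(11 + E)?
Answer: 0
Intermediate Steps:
R(-21, 18)*(-23) = (-198 + 18² - 7*18)*(-23) = (-198 + 324 - 126)*(-23) = 0*(-23) = 0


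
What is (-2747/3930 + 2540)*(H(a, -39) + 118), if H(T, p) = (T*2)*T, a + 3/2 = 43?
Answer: 4740240175/524 ≈ 9.0463e+6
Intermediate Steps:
a = 83/2 (a = -3/2 + 43 = 83/2 ≈ 41.500)
H(T, p) = 2*T² (H(T, p) = (2*T)*T = 2*T²)
(-2747/3930 + 2540)*(H(a, -39) + 118) = (-2747/3930 + 2540)*(2*(83/2)² + 118) = (-2747*1/3930 + 2540)*(2*(6889/4) + 118) = (-2747/3930 + 2540)*(6889/2 + 118) = (9979453/3930)*(7125/2) = 4740240175/524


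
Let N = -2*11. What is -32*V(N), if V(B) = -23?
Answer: 736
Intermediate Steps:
N = -22
-32*V(N) = -32*(-23) = 736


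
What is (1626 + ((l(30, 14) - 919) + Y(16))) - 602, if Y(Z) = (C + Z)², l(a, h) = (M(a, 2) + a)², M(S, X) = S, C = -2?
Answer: 3901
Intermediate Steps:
l(a, h) = 4*a² (l(a, h) = (a + a)² = (2*a)² = 4*a²)
Y(Z) = (-2 + Z)²
(1626 + ((l(30, 14) - 919) + Y(16))) - 602 = (1626 + ((4*30² - 919) + (-2 + 16)²)) - 602 = (1626 + ((4*900 - 919) + 14²)) - 602 = (1626 + ((3600 - 919) + 196)) - 602 = (1626 + (2681 + 196)) - 602 = (1626 + 2877) - 602 = 4503 - 602 = 3901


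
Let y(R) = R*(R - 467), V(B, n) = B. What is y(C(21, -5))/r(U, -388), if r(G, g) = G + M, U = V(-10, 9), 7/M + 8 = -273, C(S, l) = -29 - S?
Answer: -7263850/2817 ≈ -2578.6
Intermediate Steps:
M = -7/281 (M = 7/(-8 - 273) = 7/(-281) = 7*(-1/281) = -7/281 ≈ -0.024911)
y(R) = R*(-467 + R)
U = -10
r(G, g) = -7/281 + G (r(G, g) = G - 7/281 = -7/281 + G)
y(C(21, -5))/r(U, -388) = ((-29 - 1*21)*(-467 + (-29 - 1*21)))/(-7/281 - 10) = ((-29 - 21)*(-467 + (-29 - 21)))/(-2817/281) = -50*(-467 - 50)*(-281/2817) = -50*(-517)*(-281/2817) = 25850*(-281/2817) = -7263850/2817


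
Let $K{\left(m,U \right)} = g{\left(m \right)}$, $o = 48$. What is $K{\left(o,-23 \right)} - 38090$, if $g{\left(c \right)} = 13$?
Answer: $-38077$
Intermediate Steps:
$K{\left(m,U \right)} = 13$
$K{\left(o,-23 \right)} - 38090 = 13 - 38090 = -38077$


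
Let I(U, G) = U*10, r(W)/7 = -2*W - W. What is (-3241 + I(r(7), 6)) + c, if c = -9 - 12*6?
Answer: -4792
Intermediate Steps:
r(W) = -21*W (r(W) = 7*(-2*W - W) = 7*(-3*W) = -21*W)
c = -81 (c = -9 - 72 = -81)
I(U, G) = 10*U
(-3241 + I(r(7), 6)) + c = (-3241 + 10*(-21*7)) - 81 = (-3241 + 10*(-147)) - 81 = (-3241 - 1470) - 81 = -4711 - 81 = -4792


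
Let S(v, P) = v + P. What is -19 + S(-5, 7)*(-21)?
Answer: -61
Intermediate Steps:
S(v, P) = P + v
-19 + S(-5, 7)*(-21) = -19 + (7 - 5)*(-21) = -19 + 2*(-21) = -19 - 42 = -61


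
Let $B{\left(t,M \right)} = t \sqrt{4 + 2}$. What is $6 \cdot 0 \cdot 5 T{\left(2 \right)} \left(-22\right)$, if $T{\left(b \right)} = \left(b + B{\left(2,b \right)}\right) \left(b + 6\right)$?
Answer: $0$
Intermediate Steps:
$B{\left(t,M \right)} = t \sqrt{6}$
$T{\left(b \right)} = \left(6 + b\right) \left(b + 2 \sqrt{6}\right)$ ($T{\left(b \right)} = \left(b + 2 \sqrt{6}\right) \left(b + 6\right) = \left(b + 2 \sqrt{6}\right) \left(6 + b\right) = \left(6 + b\right) \left(b + 2 \sqrt{6}\right)$)
$6 \cdot 0 \cdot 5 T{\left(2 \right)} \left(-22\right) = 6 \cdot 0 \cdot 5 \left(2^{2} + 6 \cdot 2 + 12 \sqrt{6} + 2 \cdot 2 \sqrt{6}\right) \left(-22\right) = 0 \cdot 5 \left(4 + 12 + 12 \sqrt{6} + 4 \sqrt{6}\right) \left(-22\right) = 0 \left(16 + 16 \sqrt{6}\right) \left(-22\right) = 0 \left(-22\right) = 0$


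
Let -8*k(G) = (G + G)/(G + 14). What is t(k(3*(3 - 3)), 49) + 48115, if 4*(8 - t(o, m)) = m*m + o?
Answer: 190091/4 ≈ 47523.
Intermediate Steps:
k(G) = -G/(4*(14 + G)) (k(G) = -(G + G)/(8*(G + 14)) = -2*G/(8*(14 + G)) = -G/(4*(14 + G)))
t(o, m) = 8 - o/4 - m**2/4 (t(o, m) = 8 - (m*m + o)/4 = 8 - (m**2 + o)/4 = 8 - (o + m**2)/4 = 8 + (-o/4 - m**2/4) = 8 - o/4 - m**2/4)
t(k(3*(3 - 3)), 49) + 48115 = (8 - (-1)*3*(3 - 3)/(4*(56 + 4*(3*(3 - 3)))) - 1/4*49**2) + 48115 = (8 - (-1)*3*0/(4*(56 + 4*(3*0))) - 1/4*2401) + 48115 = (8 - (-1)*0/(4*(56 + 4*0)) - 2401/4) + 48115 = (8 - (-1)*0/(4*(56 + 0)) - 2401/4) + 48115 = (8 - (-1)*0/(4*56) - 2401/4) + 48115 = (8 - 1/4*0 - 2401/4) + 48115 = (8 + 0 - 2401/4) + 48115 = -2369/4 + 48115 = 190091/4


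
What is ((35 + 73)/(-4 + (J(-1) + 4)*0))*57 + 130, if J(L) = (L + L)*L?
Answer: -1409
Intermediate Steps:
J(L) = 2*L² (J(L) = (2*L)*L = 2*L²)
((35 + 73)/(-4 + (J(-1) + 4)*0))*57 + 130 = ((35 + 73)/(-4 + (2*(-1)² + 4)*0))*57 + 130 = (108/(-4 + (2*1 + 4)*0))*57 + 130 = (108/(-4 + (2 + 4)*0))*57 + 130 = (108/(-4 + 6*0))*57 + 130 = (108/(-4 + 0))*57 + 130 = (108/(-4))*57 + 130 = (108*(-¼))*57 + 130 = -27*57 + 130 = -1539 + 130 = -1409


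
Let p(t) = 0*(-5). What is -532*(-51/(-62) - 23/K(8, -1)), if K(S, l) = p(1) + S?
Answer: 67697/62 ≈ 1091.9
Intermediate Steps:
p(t) = 0
K(S, l) = S (K(S, l) = 0 + S = S)
-532*(-51/(-62) - 23/K(8, -1)) = -532*(-51/(-62) - 23/8) = -532*(-51*(-1/62) - 23*1/8) = -532*(51/62 - 23/8) = -532*(-509/248) = 67697/62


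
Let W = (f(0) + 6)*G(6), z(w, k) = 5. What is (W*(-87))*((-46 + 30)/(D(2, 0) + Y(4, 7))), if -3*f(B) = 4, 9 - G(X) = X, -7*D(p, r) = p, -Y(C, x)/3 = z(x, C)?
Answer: -136416/107 ≈ -1274.9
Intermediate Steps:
Y(C, x) = -15 (Y(C, x) = -3*5 = -15)
D(p, r) = -p/7
G(X) = 9 - X
f(B) = -4/3 (f(B) = -1/3*4 = -4/3)
W = 14 (W = (-4/3 + 6)*(9 - 1*6) = 14*(9 - 6)/3 = (14/3)*3 = 14)
(W*(-87))*((-46 + 30)/(D(2, 0) + Y(4, 7))) = (14*(-87))*((-46 + 30)/(-1/7*2 - 15)) = -(-19488)/(-2/7 - 15) = -(-19488)/(-107/7) = -(-19488)*(-7)/107 = -1218*112/107 = -136416/107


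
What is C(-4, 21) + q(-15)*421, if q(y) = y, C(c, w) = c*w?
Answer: -6399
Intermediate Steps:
C(-4, 21) + q(-15)*421 = -4*21 - 15*421 = -84 - 6315 = -6399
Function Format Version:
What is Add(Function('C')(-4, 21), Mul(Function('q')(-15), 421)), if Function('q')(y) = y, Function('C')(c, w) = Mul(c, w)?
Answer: -6399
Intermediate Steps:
Add(Function('C')(-4, 21), Mul(Function('q')(-15), 421)) = Add(Mul(-4, 21), Mul(-15, 421)) = Add(-84, -6315) = -6399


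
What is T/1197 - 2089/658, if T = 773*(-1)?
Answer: -429881/112518 ≈ -3.8206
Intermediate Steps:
T = -773
T/1197 - 2089/658 = -773/1197 - 2089/658 = -429881/112518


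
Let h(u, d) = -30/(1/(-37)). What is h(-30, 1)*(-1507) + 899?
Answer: -1671871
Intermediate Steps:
h(u, d) = 1110 (h(u, d) = -30/(-1/37) = -30*(-37) = 1110)
h(-30, 1)*(-1507) + 899 = 1110*(-1507) + 899 = -1672770 + 899 = -1671871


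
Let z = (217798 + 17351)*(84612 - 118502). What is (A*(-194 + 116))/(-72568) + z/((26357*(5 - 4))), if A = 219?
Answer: -289154213534103/956337388 ≈ -3.0236e+5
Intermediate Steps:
z = -7969199610 (z = 235149*(-33890) = -7969199610)
(A*(-194 + 116))/(-72568) + z/((26357*(5 - 4))) = (219*(-194 + 116))/(-72568) - 7969199610*1/(26357*(5 - 4)) = (219*(-78))*(-1/72568) - 7969199610/(26357*1) = -17082*(-1/72568) - 7969199610/26357 = 8541/36284 - 7969199610*1/26357 = 8541/36284 - 7969199610/26357 = -289154213534103/956337388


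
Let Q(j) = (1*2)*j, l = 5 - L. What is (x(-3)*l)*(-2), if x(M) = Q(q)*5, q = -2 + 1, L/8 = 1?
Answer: -60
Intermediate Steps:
L = 8 (L = 8*1 = 8)
q = -1
l = -3 (l = 5 - 1*8 = 5 - 8 = -3)
Q(j) = 2*j
x(M) = -10 (x(M) = (2*(-1))*5 = -2*5 = -10)
(x(-3)*l)*(-2) = -10*(-3)*(-2) = 30*(-2) = -60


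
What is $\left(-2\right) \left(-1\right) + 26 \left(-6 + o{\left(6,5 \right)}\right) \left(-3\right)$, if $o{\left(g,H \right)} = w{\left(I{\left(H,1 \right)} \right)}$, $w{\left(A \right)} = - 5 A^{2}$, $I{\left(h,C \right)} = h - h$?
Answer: $470$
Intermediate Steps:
$I{\left(h,C \right)} = 0$
$o{\left(g,H \right)} = 0$ ($o{\left(g,H \right)} = - 5 \cdot 0^{2} = \left(-5\right) 0 = 0$)
$\left(-2\right) \left(-1\right) + 26 \left(-6 + o{\left(6,5 \right)}\right) \left(-3\right) = \left(-2\right) \left(-1\right) + 26 \left(-6 + 0\right) \left(-3\right) = 2 + 26 \left(\left(-6\right) \left(-3\right)\right) = 2 + 26 \cdot 18 = 2 + 468 = 470$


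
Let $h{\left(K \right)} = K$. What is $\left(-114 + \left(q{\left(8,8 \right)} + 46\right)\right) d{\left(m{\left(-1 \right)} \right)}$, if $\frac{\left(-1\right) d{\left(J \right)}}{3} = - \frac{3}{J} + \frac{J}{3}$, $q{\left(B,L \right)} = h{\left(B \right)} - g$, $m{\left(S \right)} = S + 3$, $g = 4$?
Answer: $-160$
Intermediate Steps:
$m{\left(S \right)} = 3 + S$
$q{\left(B,L \right)} = -4 + B$ ($q{\left(B,L \right)} = B - 4 = -4 + B$)
$d{\left(J \right)} = - J + \frac{9}{J}$ ($d{\left(J \right)} = - 3 \left(- \frac{3}{J} + \frac{J}{3}\right) = - J + \frac{9}{J}$)
$\left(-114 + \left(q{\left(8,8 \right)} + 46\right)\right) d{\left(m{\left(-1 \right)} \right)} = \left(-114 + \left(\left(-4 + 8\right) + 46\right)\right) \left(- (3 - 1) + \frac{9}{3 - 1}\right) = \left(-114 + \left(4 + 46\right)\right) \left(\left(-1\right) 2 + \frac{9}{2}\right) = \left(-114 + 50\right) \left(-2 + 9 \cdot \frac{1}{2}\right) = - 64 \left(-2 + \frac{9}{2}\right) = \left(-64\right) \frac{5}{2} = -160$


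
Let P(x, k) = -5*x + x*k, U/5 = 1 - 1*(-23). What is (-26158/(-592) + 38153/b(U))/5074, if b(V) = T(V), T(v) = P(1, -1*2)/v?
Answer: -1355103007/10513328 ≈ -128.89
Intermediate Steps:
U = 120 (U = 5*(1 - 1*(-23)) = 5*(1 + 23) = 5*24 = 120)
P(x, k) = -5*x + k*x
T(v) = -7/v (T(v) = (1*(-5 - 1*2))/v = (1*(-5 - 2))/v = (1*(-7))/v = -7/v)
b(V) = -7/V
(-26158/(-592) + 38153/b(U))/5074 = (-26158/(-592) + 38153/((-7/120)))/5074 = (-26158*(-1/592) + 38153/((-7*1/120)))*(1/5074) = (13079/296 + 38153/(-7/120))*(1/5074) = (13079/296 + 38153*(-120/7))*(1/5074) = (13079/296 - 4578360/7)*(1/5074) = -1355103007/2072*1/5074 = -1355103007/10513328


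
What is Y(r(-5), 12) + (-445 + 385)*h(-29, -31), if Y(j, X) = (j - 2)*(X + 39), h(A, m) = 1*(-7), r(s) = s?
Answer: 63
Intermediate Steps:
h(A, m) = -7
Y(j, X) = (-2 + j)*(39 + X)
Y(r(-5), 12) + (-445 + 385)*h(-29, -31) = (-78 - 2*12 + 39*(-5) + 12*(-5)) + (-445 + 385)*(-7) = (-78 - 24 - 195 - 60) - 60*(-7) = -357 + 420 = 63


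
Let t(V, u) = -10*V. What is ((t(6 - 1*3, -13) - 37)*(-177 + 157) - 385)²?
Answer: 912025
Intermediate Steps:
((t(6 - 1*3, -13) - 37)*(-177 + 157) - 385)² = ((-10*(6 - 1*3) - 37)*(-177 + 157) - 385)² = ((-10*(6 - 3) - 37)*(-20) - 385)² = ((-10*3 - 37)*(-20) - 385)² = ((-30 - 37)*(-20) - 385)² = (-67*(-20) - 385)² = (1340 - 385)² = 955² = 912025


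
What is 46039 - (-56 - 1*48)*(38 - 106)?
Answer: 38967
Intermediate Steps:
46039 - (-56 - 1*48)*(38 - 106) = 46039 - (-56 - 48)*(-68) = 46039 - (-104)*(-68) = 46039 - 1*7072 = 46039 - 7072 = 38967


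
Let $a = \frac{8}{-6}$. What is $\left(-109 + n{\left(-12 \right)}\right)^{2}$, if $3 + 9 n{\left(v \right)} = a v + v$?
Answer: $\frac{960400}{81} \approx 11857.0$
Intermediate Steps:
$a = - \frac{4}{3}$ ($a = 8 \left(- \frac{1}{6}\right) = - \frac{4}{3} \approx -1.3333$)
$n{\left(v \right)} = - \frac{1}{3} - \frac{v}{27}$ ($n{\left(v \right)} = - \frac{1}{3} + \frac{- \frac{4 v}{3} + v}{9} = - \frac{1}{3} + \frac{\left(- \frac{1}{3}\right) v}{9} = - \frac{1}{3} - \frac{v}{27}$)
$\left(-109 + n{\left(-12 \right)}\right)^{2} = \left(-109 - - \frac{1}{9}\right)^{2} = \left(-109 + \left(- \frac{1}{3} + \frac{4}{9}\right)\right)^{2} = \left(-109 + \frac{1}{9}\right)^{2} = \left(- \frac{980}{9}\right)^{2} = \frac{960400}{81}$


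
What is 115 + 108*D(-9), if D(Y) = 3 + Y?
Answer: -533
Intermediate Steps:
115 + 108*D(-9) = 115 + 108*(3 - 9) = 115 + 108*(-6) = 115 - 648 = -533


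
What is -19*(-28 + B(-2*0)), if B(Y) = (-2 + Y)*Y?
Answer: 532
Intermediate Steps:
B(Y) = Y*(-2 + Y)
-19*(-28 + B(-2*0)) = -19*(-28 + (-2*0)*(-2 - 2*0)) = -19*(-28 + 0*(-2 + 0)) = -19*(-28 + 0*(-2)) = -19*(-28 + 0) = -19*(-28) = 532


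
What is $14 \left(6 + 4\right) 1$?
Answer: $140$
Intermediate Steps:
$14 \left(6 + 4\right) 1 = 14 \cdot 10 \cdot 1 = 140 \cdot 1 = 140$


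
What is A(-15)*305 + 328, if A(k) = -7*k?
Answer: 32353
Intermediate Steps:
A(-15)*305 + 328 = -7*(-15)*305 + 328 = 105*305 + 328 = 32025 + 328 = 32353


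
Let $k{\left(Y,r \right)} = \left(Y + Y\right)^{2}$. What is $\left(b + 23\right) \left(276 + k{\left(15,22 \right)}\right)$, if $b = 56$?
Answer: $92904$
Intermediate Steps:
$k{\left(Y,r \right)} = 4 Y^{2}$ ($k{\left(Y,r \right)} = \left(2 Y\right)^{2} = 4 Y^{2}$)
$\left(b + 23\right) \left(276 + k{\left(15,22 \right)}\right) = \left(56 + 23\right) \left(276 + 4 \cdot 15^{2}\right) = 79 \left(276 + 4 \cdot 225\right) = 79 \left(276 + 900\right) = 79 \cdot 1176 = 92904$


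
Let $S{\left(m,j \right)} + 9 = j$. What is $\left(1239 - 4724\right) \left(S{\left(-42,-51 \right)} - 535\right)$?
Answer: $2073575$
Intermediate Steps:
$S{\left(m,j \right)} = -9 + j$
$\left(1239 - 4724\right) \left(S{\left(-42,-51 \right)} - 535\right) = \left(1239 - 4724\right) \left(\left(-9 - 51\right) - 535\right) = - 3485 \left(-60 + \left(-734 + 199\right)\right) = - 3485 \left(-60 - 535\right) = \left(-3485\right) \left(-595\right) = 2073575$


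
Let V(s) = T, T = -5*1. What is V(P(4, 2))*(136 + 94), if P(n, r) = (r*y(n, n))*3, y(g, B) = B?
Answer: -1150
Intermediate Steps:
T = -5
P(n, r) = 3*n*r (P(n, r) = (r*n)*3 = (n*r)*3 = 3*n*r)
V(s) = -5
V(P(4, 2))*(136 + 94) = -5*(136 + 94) = -5*230 = -1150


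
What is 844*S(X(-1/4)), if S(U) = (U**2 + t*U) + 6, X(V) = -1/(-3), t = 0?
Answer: 46420/9 ≈ 5157.8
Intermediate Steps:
X(V) = 1/3 (X(V) = -1*(-1/3) = 1/3)
S(U) = 6 + U**2 (S(U) = (U**2 + 0*U) + 6 = (U**2 + 0) + 6 = U**2 + 6 = 6 + U**2)
844*S(X(-1/4)) = 844*(6 + (1/3)**2) = 844*(6 + 1/9) = 844*(55/9) = 46420/9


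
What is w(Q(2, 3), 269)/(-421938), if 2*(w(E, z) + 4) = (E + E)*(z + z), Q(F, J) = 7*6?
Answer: -11296/210969 ≈ -0.053543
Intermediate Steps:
Q(F, J) = 42
w(E, z) = -4 + 2*E*z (w(E, z) = -4 + ((E + E)*(z + z))/2 = -4 + ((2*E)*(2*z))/2 = -4 + (4*E*z)/2 = -4 + 2*E*z)
w(Q(2, 3), 269)/(-421938) = (-4 + 2*42*269)/(-421938) = (-4 + 22596)*(-1/421938) = 22592*(-1/421938) = -11296/210969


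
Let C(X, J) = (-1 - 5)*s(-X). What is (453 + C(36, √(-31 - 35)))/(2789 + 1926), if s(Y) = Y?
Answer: 669/4715 ≈ 0.14189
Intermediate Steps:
C(X, J) = 6*X (C(X, J) = (-1 - 5)*(-X) = -(-6)*X = 6*X)
(453 + C(36, √(-31 - 35)))/(2789 + 1926) = (453 + 6*36)/(2789 + 1926) = (453 + 216)/4715 = 669*(1/4715) = 669/4715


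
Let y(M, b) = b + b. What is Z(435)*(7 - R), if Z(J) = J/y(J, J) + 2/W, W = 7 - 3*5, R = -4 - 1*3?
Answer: 7/2 ≈ 3.5000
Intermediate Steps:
R = -7 (R = -4 - 3 = -7)
y(M, b) = 2*b
W = -8 (W = 7 - 15 = -8)
Z(J) = ¼ (Z(J) = J/((2*J)) + 2/(-8) = J*(1/(2*J)) + 2*(-⅛) = ½ - ¼ = ¼)
Z(435)*(7 - R) = (7 - 1*(-7))/4 = (7 + 7)/4 = (¼)*14 = 7/2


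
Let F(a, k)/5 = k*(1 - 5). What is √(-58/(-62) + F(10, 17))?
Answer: I*√325841/31 ≈ 18.414*I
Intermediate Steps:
F(a, k) = -20*k (F(a, k) = 5*(k*(1 - 5)) = 5*(k*(-4)) = 5*(-4*k) = -20*k)
√(-58/(-62) + F(10, 17)) = √(-58/(-62) - 20*17) = √(-58*(-1/62) - 340) = √(29/31 - 340) = √(-10511/31) = I*√325841/31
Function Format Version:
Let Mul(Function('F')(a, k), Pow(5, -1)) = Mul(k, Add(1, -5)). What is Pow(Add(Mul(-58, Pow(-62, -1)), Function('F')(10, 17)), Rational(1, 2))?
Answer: Mul(Rational(1, 31), I, Pow(325841, Rational(1, 2))) ≈ Mul(18.414, I)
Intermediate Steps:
Function('F')(a, k) = Mul(-20, k) (Function('F')(a, k) = Mul(5, Mul(k, Add(1, -5))) = Mul(5, Mul(k, -4)) = Mul(5, Mul(-4, k)) = Mul(-20, k))
Pow(Add(Mul(-58, Pow(-62, -1)), Function('F')(10, 17)), Rational(1, 2)) = Pow(Add(Mul(-58, Pow(-62, -1)), Mul(-20, 17)), Rational(1, 2)) = Pow(Add(Mul(-58, Rational(-1, 62)), -340), Rational(1, 2)) = Pow(Add(Rational(29, 31), -340), Rational(1, 2)) = Pow(Rational(-10511, 31), Rational(1, 2)) = Mul(Rational(1, 31), I, Pow(325841, Rational(1, 2)))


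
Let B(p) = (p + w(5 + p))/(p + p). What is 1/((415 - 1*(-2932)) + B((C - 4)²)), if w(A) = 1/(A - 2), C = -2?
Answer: 2808/9399781 ≈ 0.00029873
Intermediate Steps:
w(A) = 1/(-2 + A)
B(p) = (p + 1/(3 + p))/(2*p) (B(p) = (p + 1/(-2 + (5 + p)))/(p + p) = (p + 1/(3 + p))/((2*p)) = (p + 1/(3 + p))*(1/(2*p)) = (p + 1/(3 + p))/(2*p))
1/((415 - 1*(-2932)) + B((C - 4)²)) = 1/((415 - 1*(-2932)) + (1 + (-2 - 4)²*(3 + (-2 - 4)²))/(2*((-2 - 4)²)*(3 + (-2 - 4)²))) = 1/((415 + 2932) + (1 + (-6)²*(3 + (-6)²))/(2*((-6)²)*(3 + (-6)²))) = 1/(3347 + (½)*(1 + 36*(3 + 36))/(36*(3 + 36))) = 1/(3347 + (½)*(1/36)*(1 + 36*39)/39) = 1/(3347 + (½)*(1/36)*(1/39)*(1 + 1404)) = 1/(3347 + (½)*(1/36)*(1/39)*1405) = 1/(3347 + 1405/2808) = 1/(9399781/2808) = 2808/9399781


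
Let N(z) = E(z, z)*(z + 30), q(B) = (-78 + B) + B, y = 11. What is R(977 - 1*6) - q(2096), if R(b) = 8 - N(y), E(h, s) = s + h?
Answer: -5008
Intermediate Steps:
E(h, s) = h + s
q(B) = -78 + 2*B
N(z) = 2*z*(30 + z) (N(z) = (z + z)*(z + 30) = (2*z)*(30 + z) = 2*z*(30 + z))
R(b) = -894 (R(b) = 8 - 2*11*(30 + 11) = 8 - 2*11*41 = 8 - 1*902 = 8 - 902 = -894)
R(977 - 1*6) - q(2096) = -894 - (-78 + 2*2096) = -894 - (-78 + 4192) = -894 - 1*4114 = -894 - 4114 = -5008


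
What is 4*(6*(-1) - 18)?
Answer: -96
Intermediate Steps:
4*(6*(-1) - 18) = 4*(-6 - 18) = 4*(-24) = -96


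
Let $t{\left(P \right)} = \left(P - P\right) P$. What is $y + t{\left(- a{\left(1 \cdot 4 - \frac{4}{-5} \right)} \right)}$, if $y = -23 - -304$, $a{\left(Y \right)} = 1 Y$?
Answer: $281$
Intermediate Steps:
$a{\left(Y \right)} = Y$
$y = 281$ ($y = -23 + 304 = 281$)
$t{\left(P \right)} = 0$ ($t{\left(P \right)} = 0 P = 0$)
$y + t{\left(- a{\left(1 \cdot 4 - \frac{4}{-5} \right)} \right)} = 281 + 0 = 281$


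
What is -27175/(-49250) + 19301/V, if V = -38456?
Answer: 1889351/37879160 ≈ 0.049878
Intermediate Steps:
-27175/(-49250) + 19301/V = -27175/(-49250) + 19301/(-38456) = -27175*(-1/49250) + 19301*(-1/38456) = 1087/1970 - 19301/38456 = 1889351/37879160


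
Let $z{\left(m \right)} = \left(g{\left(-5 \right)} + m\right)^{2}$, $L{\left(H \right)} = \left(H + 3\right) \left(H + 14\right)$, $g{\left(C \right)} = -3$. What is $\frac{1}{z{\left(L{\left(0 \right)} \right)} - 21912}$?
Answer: $- \frac{1}{20391} \approx -4.9041 \cdot 10^{-5}$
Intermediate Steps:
$L{\left(H \right)} = \left(3 + H\right) \left(14 + H\right)$
$z{\left(m \right)} = \left(-3 + m\right)^{2}$
$\frac{1}{z{\left(L{\left(0 \right)} \right)} - 21912} = \frac{1}{\left(-3 + \left(42 + 0^{2} + 17 \cdot 0\right)\right)^{2} - 21912} = \frac{1}{\left(-3 + \left(42 + 0 + 0\right)\right)^{2} - 21912} = \frac{1}{\left(-3 + 42\right)^{2} - 21912} = \frac{1}{39^{2} - 21912} = \frac{1}{1521 - 21912} = \frac{1}{-20391} = - \frac{1}{20391}$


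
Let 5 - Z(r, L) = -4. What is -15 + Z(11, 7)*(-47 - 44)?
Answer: -834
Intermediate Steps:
Z(r, L) = 9 (Z(r, L) = 5 - 1*(-4) = 5 + 4 = 9)
-15 + Z(11, 7)*(-47 - 44) = -15 + 9*(-47 - 44) = -15 + 9*(-91) = -15 - 819 = -834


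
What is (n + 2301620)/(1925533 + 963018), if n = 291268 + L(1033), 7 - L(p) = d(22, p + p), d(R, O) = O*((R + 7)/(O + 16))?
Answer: 2699173738/3006981591 ≈ 0.89764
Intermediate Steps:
d(R, O) = O*(7 + R)/(16 + O) (d(R, O) = O*((7 + R)/(16 + O)) = O*(7 + R)/(16 + O))
L(p) = 7 - 58*p/(16 + 2*p) (L(p) = 7 - (p + p)*(7 + 22)/(16 + (p + p)) = 7 - 2*p*29/(16 + 2*p) = 7 - 58*p/(16 + 2*p))
n = 303187318/1041 (n = 291268 + 2*(28 - 11*1033)/(8 + 1033) = 291268 + 2*(28 - 11363)/1041 = 291268 + 2*(1/1041)*(-11335) = 291268 - 22670/1041 = 303187318/1041 ≈ 2.9125e+5)
(n + 2301620)/(1925533 + 963018) = (303187318/1041 + 2301620)/(1925533 + 963018) = (2699173738/1041)/2888551 = (2699173738/1041)*(1/2888551) = 2699173738/3006981591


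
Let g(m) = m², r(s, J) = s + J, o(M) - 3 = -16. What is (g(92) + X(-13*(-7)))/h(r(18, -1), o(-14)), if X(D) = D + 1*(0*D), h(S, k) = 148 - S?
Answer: 8555/131 ≈ 65.305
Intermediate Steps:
o(M) = -13 (o(M) = 3 - 16 = -13)
r(s, J) = J + s
X(D) = D (X(D) = D + 1*0 = D + 0 = D)
(g(92) + X(-13*(-7)))/h(r(18, -1), o(-14)) = (92² - 13*(-7))/(148 - (-1 + 18)) = (8464 + 91)/(148 - 1*17) = 8555/(148 - 17) = 8555/131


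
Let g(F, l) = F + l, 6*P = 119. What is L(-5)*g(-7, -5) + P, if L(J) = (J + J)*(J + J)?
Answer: -7081/6 ≈ -1180.2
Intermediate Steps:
P = 119/6 (P = (⅙)*119 = 119/6 ≈ 19.833)
L(J) = 4*J² (L(J) = (2*J)*(2*J) = 4*J²)
L(-5)*g(-7, -5) + P = (4*(-5)²)*(-7 - 5) + 119/6 = (4*25)*(-12) + 119/6 = 100*(-12) + 119/6 = -1200 + 119/6 = -7081/6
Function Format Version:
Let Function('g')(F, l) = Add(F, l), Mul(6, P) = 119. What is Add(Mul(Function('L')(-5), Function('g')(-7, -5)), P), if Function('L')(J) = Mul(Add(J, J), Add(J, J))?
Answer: Rational(-7081, 6) ≈ -1180.2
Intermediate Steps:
P = Rational(119, 6) (P = Mul(Rational(1, 6), 119) = Rational(119, 6) ≈ 19.833)
Function('L')(J) = Mul(4, Pow(J, 2)) (Function('L')(J) = Mul(Mul(2, J), Mul(2, J)) = Mul(4, Pow(J, 2)))
Add(Mul(Function('L')(-5), Function('g')(-7, -5)), P) = Add(Mul(Mul(4, Pow(-5, 2)), Add(-7, -5)), Rational(119, 6)) = Add(Mul(Mul(4, 25), -12), Rational(119, 6)) = Add(Mul(100, -12), Rational(119, 6)) = Add(-1200, Rational(119, 6)) = Rational(-7081, 6)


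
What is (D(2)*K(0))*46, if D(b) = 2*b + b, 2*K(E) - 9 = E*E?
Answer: 1242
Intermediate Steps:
K(E) = 9/2 + E²/2 (K(E) = 9/2 + (E*E)/2 = 9/2 + E²/2)
D(b) = 3*b
(D(2)*K(0))*46 = ((3*2)*(9/2 + (½)*0²))*46 = (6*(9/2 + (½)*0))*46 = (6*(9/2 + 0))*46 = (6*(9/2))*46 = 27*46 = 1242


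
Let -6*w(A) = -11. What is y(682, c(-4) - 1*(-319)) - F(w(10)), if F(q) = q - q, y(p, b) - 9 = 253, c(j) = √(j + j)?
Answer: 262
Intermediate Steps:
c(j) = √2*√j (c(j) = √(2*j) = √2*√j)
y(p, b) = 262 (y(p, b) = 9 + 253 = 262)
w(A) = 11/6 (w(A) = -⅙*(-11) = 11/6)
F(q) = 0
y(682, c(-4) - 1*(-319)) - F(w(10)) = 262 - 1*0 = 262 + 0 = 262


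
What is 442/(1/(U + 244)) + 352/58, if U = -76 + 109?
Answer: 3550762/29 ≈ 1.2244e+5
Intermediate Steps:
U = 33
442/(1/(U + 244)) + 352/58 = 442/(1/(33 + 244)) + 352/58 = 442/(1/277) + 352*(1/58) = 442/(1/277) + 176/29 = 442*277 + 176/29 = 122434 + 176/29 = 3550762/29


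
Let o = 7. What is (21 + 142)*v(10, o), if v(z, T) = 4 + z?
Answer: 2282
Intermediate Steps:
(21 + 142)*v(10, o) = (21 + 142)*(4 + 10) = 163*14 = 2282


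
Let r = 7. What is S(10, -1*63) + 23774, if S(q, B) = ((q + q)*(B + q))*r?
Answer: 16354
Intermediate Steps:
S(q, B) = 14*q*(B + q) (S(q, B) = ((q + q)*(B + q))*7 = ((2*q)*(B + q))*7 = (2*q*(B + q))*7 = 14*q*(B + q))
S(10, -1*63) + 23774 = 14*10*(-1*63 + 10) + 23774 = 14*10*(-63 + 10) + 23774 = 14*10*(-53) + 23774 = -7420 + 23774 = 16354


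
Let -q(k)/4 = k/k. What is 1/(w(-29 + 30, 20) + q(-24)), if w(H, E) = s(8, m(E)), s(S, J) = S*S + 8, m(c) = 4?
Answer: 1/68 ≈ 0.014706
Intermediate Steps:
q(k) = -4 (q(k) = -4*k/k = -4*1 = -4)
s(S, J) = 8 + S**2 (s(S, J) = S**2 + 8 = 8 + S**2)
w(H, E) = 72 (w(H, E) = 8 + 8**2 = 8 + 64 = 72)
1/(w(-29 + 30, 20) + q(-24)) = 1/(72 - 4) = 1/68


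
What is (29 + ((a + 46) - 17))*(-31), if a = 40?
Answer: -3038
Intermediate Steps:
(29 + ((a + 46) - 17))*(-31) = (29 + ((40 + 46) - 17))*(-31) = (29 + (86 - 17))*(-31) = (29 + 69)*(-31) = 98*(-31) = -3038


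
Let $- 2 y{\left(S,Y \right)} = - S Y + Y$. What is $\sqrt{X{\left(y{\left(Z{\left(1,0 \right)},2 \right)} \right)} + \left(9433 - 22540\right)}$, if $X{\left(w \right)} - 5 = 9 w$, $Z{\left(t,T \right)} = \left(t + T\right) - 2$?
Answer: $8 i \sqrt{205} \approx 114.54 i$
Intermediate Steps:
$Z{\left(t,T \right)} = -2 + T + t$ ($Z{\left(t,T \right)} = \left(T + t\right) - 2 = -2 + T + t$)
$y{\left(S,Y \right)} = - \frac{Y}{2} + \frac{S Y}{2}$ ($y{\left(S,Y \right)} = - \frac{- S Y + Y}{2} = - \frac{Y - S Y}{2} = - \frac{Y}{2} + \frac{S Y}{2}$)
$X{\left(w \right)} = 5 + 9 w$
$\sqrt{X{\left(y{\left(Z{\left(1,0 \right)},2 \right)} \right)} + \left(9433 - 22540\right)} = \sqrt{\left(5 + 9 \cdot \frac{1}{2} \cdot 2 \left(-1 + \left(-2 + 0 + 1\right)\right)\right) + \left(9433 - 22540\right)} = \sqrt{\left(5 + 9 \cdot \frac{1}{2} \cdot 2 \left(-1 - 1\right)\right) - 13107} = \sqrt{\left(5 + 9 \cdot \frac{1}{2} \cdot 2 \left(-2\right)\right) - 13107} = \sqrt{\left(5 + 9 \left(-2\right)\right) - 13107} = \sqrt{\left(5 - 18\right) - 13107} = \sqrt{-13 - 13107} = \sqrt{-13120} = 8 i \sqrt{205}$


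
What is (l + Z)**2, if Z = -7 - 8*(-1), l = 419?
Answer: 176400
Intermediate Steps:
Z = 1 (Z = -7 + 8 = 1)
(l + Z)**2 = (419 + 1)**2 = 420**2 = 176400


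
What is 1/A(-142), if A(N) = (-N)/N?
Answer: -1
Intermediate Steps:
A(N) = -1
1/A(-142) = 1/(-1) = -1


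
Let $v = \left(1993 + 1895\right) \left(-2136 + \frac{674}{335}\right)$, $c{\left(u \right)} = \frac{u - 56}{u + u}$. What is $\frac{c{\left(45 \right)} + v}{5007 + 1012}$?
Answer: $- \frac{50030582561}{36294570} \approx -1378.5$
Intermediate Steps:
$c{\left(u \right)} = \frac{-56 + u}{2 u}$
$v = - \frac{2779476768}{335}$ ($v = 3888 \left(-2136 + 674 \cdot \frac{1}{335}\right) = 3888 \left(-2136 + \frac{674}{335}\right) = 3888 \left(- \frac{714886}{335}\right) = - \frac{2779476768}{335} \approx -8.2969 \cdot 10^{6}$)
$\frac{c{\left(45 \right)} + v}{5007 + 1012} = \frac{\frac{-56 + 45}{2 \cdot 45} - \frac{2779476768}{335}}{5007 + 1012} = \frac{\frac{1}{2} \cdot \frac{1}{45} \left(-11\right) - \frac{2779476768}{335}}{6019} = \left(- \frac{11}{90} - \frac{2779476768}{335}\right) \frac{1}{6019} = \left(- \frac{50030582561}{6030}\right) \frac{1}{6019} = - \frac{50030582561}{36294570}$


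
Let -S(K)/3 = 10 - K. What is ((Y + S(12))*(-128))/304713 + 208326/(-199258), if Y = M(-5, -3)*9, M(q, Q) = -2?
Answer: -10528930025/10119417159 ≈ -1.0405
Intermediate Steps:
Y = -18 (Y = -2*9 = -18)
S(K) = -30 + 3*K (S(K) = -3*(10 - K) = -30 + 3*K)
((Y + S(12))*(-128))/304713 + 208326/(-199258) = ((-18 + (-30 + 3*12))*(-128))/304713 + 208326/(-199258) = ((-18 + (-30 + 36))*(-128))*(1/304713) + 208326*(-1/199258) = ((-18 + 6)*(-128))*(1/304713) - 104163/99629 = -12*(-128)*(1/304713) - 104163/99629 = 1536*(1/304713) - 104163/99629 = 512/101571 - 104163/99629 = -10528930025/10119417159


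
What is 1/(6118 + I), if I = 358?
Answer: 1/6476 ≈ 0.00015442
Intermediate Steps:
1/(6118 + I) = 1/(6118 + 358) = 1/6476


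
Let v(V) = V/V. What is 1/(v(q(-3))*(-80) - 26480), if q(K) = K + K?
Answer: -1/26560 ≈ -3.7651e-5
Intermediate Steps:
q(K) = 2*K
v(V) = 1
1/(v(q(-3))*(-80) - 26480) = 1/(1*(-80) - 26480) = 1/(-80 - 26480) = 1/(-26560) = -1/26560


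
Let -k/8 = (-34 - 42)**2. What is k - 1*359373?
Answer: -405581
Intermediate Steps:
k = -46208 (k = -8*(-34 - 42)**2 = -8*(-76)**2 = -8*5776 = -46208)
k - 1*359373 = -46208 - 1*359373 = -46208 - 359373 = -405581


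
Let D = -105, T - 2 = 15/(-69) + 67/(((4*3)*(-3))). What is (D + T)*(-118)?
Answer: 5133295/414 ≈ 12399.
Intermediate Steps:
T = -65/828 (T = 2 + (15/(-69) + 67/(((4*3)*(-3)))) = 2 + (15*(-1/69) + 67/((12*(-3)))) = 2 + (-5/23 + 67/(-36)) = 2 + (-5/23 + 67*(-1/36)) = 2 + (-5/23 - 67/36) = 2 - 1721/828 = -65/828 ≈ -0.078502)
(D + T)*(-118) = (-105 - 65/828)*(-118) = -87005/828*(-118) = 5133295/414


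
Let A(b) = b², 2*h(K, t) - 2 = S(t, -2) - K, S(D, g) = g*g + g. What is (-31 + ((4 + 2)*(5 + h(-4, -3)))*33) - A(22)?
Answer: 1267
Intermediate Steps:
S(D, g) = g + g² (S(D, g) = g² + g = g + g²)
h(K, t) = 2 - K/2 (h(K, t) = 1 + (-2*(1 - 2) - K)/2 = 1 + (-2*(-1) - K)/2 = 1 + (2 - K)/2 = 1 + (1 - K/2) = 2 - K/2)
(-31 + ((4 + 2)*(5 + h(-4, -3)))*33) - A(22) = (-31 + ((4 + 2)*(5 + (2 - ½*(-4))))*33) - 1*22² = (-31 + (6*(5 + (2 + 2)))*33) - 1*484 = (-31 + (6*(5 + 4))*33) - 484 = (-31 + (6*9)*33) - 484 = (-31 + 54*33) - 484 = (-31 + 1782) - 484 = 1751 - 484 = 1267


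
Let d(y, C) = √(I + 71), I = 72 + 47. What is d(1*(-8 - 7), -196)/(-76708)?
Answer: -√190/76708 ≈ -0.00017969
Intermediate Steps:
I = 119
d(y, C) = √190 (d(y, C) = √(119 + 71) = √190)
d(1*(-8 - 7), -196)/(-76708) = √190/(-76708) = √190*(-1/76708) = -√190/76708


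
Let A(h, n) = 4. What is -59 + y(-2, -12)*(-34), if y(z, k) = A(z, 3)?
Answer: -195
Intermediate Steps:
y(z, k) = 4
-59 + y(-2, -12)*(-34) = -59 + 4*(-34) = -59 - 136 = -195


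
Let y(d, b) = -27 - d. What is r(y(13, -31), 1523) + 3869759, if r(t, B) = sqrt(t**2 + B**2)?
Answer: 3869759 + sqrt(2321129) ≈ 3.8713e+6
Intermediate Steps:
r(t, B) = sqrt(B**2 + t**2)
r(y(13, -31), 1523) + 3869759 = sqrt(1523**2 + (-27 - 1*13)**2) + 3869759 = sqrt(2319529 + (-27 - 13)**2) + 3869759 = sqrt(2319529 + (-40)**2) + 3869759 = sqrt(2319529 + 1600) + 3869759 = sqrt(2321129) + 3869759 = 3869759 + sqrt(2321129)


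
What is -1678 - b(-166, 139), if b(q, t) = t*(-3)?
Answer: -1261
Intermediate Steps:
b(q, t) = -3*t
-1678 - b(-166, 139) = -1678 - (-3)*139 = -1678 - 1*(-417) = -1678 + 417 = -1261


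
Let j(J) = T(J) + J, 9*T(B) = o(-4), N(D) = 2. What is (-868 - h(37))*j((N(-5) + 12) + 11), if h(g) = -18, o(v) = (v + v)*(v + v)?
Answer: -245650/9 ≈ -27294.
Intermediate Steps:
o(v) = 4*v² (o(v) = (2*v)*(2*v) = 4*v²)
T(B) = 64/9 (T(B) = (4*(-4)²)/9 = (4*16)/9 = (⅑)*64 = 64/9)
j(J) = 64/9 + J
(-868 - h(37))*j((N(-5) + 12) + 11) = (-868 - 1*(-18))*(64/9 + ((2 + 12) + 11)) = (-868 + 18)*(64/9 + (14 + 11)) = -850*(64/9 + 25) = -850*289/9 = -245650/9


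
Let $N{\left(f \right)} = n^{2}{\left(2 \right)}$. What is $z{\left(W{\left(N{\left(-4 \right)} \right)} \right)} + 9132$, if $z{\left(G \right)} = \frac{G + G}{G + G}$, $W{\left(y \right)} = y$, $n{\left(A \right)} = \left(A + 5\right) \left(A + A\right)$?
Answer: $9133$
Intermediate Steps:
$n{\left(A \right)} = 2 A \left(5 + A\right)$ ($n{\left(A \right)} = \left(5 + A\right) 2 A = 2 A \left(5 + A\right)$)
$N{\left(f \right)} = 784$ ($N{\left(f \right)} = \left(2 \cdot 2 \left(5 + 2\right)\right)^{2} = \left(2 \cdot 2 \cdot 7\right)^{2} = 28^{2} = 784$)
$z{\left(G \right)} = 1$ ($z{\left(G \right)} = \frac{2 G}{2 G} = 2 G \frac{1}{2 G} = 1$)
$z{\left(W{\left(N{\left(-4 \right)} \right)} \right)} + 9132 = 1 + 9132 = 9133$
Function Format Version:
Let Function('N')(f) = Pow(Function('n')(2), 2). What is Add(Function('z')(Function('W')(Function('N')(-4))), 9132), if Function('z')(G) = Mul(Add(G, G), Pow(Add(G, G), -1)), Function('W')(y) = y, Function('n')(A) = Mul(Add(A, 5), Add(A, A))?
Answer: 9133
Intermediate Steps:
Function('n')(A) = Mul(2, A, Add(5, A)) (Function('n')(A) = Mul(Add(5, A), Mul(2, A)) = Mul(2, A, Add(5, A)))
Function('N')(f) = 784 (Function('N')(f) = Pow(Mul(2, 2, Add(5, 2)), 2) = Pow(Mul(2, 2, 7), 2) = Pow(28, 2) = 784)
Function('z')(G) = 1 (Function('z')(G) = Mul(Mul(2, G), Pow(Mul(2, G), -1)) = Mul(Mul(2, G), Mul(Rational(1, 2), Pow(G, -1))) = 1)
Add(Function('z')(Function('W')(Function('N')(-4))), 9132) = Add(1, 9132) = 9133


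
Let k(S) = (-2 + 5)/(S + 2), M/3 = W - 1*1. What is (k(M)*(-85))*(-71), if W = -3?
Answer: -3621/2 ≈ -1810.5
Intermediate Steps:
M = -12 (M = 3*(-3 - 1*1) = 3*(-3 - 1) = 3*(-4) = -12)
k(S) = 3/(2 + S)
(k(M)*(-85))*(-71) = ((3/(2 - 12))*(-85))*(-71) = ((3/(-10))*(-85))*(-71) = ((3*(-1/10))*(-85))*(-71) = -3/10*(-85)*(-71) = (51/2)*(-71) = -3621/2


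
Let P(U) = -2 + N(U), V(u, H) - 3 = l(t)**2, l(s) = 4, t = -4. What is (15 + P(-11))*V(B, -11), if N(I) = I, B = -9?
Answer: 38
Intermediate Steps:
V(u, H) = 19 (V(u, H) = 3 + 4**2 = 3 + 16 = 19)
P(U) = -2 + U
(15 + P(-11))*V(B, -11) = (15 + (-2 - 11))*19 = (15 - 13)*19 = 2*19 = 38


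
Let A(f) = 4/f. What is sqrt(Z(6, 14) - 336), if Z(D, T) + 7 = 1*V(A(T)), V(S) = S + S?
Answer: I*sqrt(16779)/7 ≈ 18.505*I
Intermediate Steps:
V(S) = 2*S
Z(D, T) = -7 + 8/T (Z(D, T) = -7 + 1*(2*(4/T)) = -7 + 1*(8/T) = -7 + 8/T)
sqrt(Z(6, 14) - 336) = sqrt((-7 + 8/14) - 336) = sqrt((-7 + 8*(1/14)) - 336) = sqrt((-7 + 4/7) - 336) = sqrt(-45/7 - 336) = sqrt(-2397/7) = I*sqrt(16779)/7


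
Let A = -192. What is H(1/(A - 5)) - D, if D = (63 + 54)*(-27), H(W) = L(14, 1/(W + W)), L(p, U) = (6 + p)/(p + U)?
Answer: 533831/169 ≈ 3158.8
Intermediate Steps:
L(p, U) = (6 + p)/(U + p)
H(W) = 20/(14 + 1/(2*W)) (H(W) = (6 + 14)/(1/(W + W) + 14) = 20/(1/(2*W) + 14) = 20/(14 + 1/(2*W)))
D = -3159 (D = 117*(-27) = -3159)
H(1/(A - 5)) - D = 40/((-192 - 5)*(1 + 28/(-192 - 5))) - 1*(-3159) = 40/(-197*(1 + 28/(-197))) + 3159 = 40*(-1/197)/(1 + 28*(-1/197)) + 3159 = 40*(-1/197)/(1 - 28/197) + 3159 = 40*(-1/197)/(169/197) + 3159 = 40*(-1/197)*(197/169) + 3159 = -40/169 + 3159 = 533831/169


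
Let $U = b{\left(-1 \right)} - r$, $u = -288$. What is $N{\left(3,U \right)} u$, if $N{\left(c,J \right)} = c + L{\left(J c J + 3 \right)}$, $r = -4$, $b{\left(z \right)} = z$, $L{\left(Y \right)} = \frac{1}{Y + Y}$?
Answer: $- \frac{4344}{5} \approx -868.8$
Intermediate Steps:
$L{\left(Y \right)} = \frac{1}{2 Y}$
$U = 3$ ($U = -1 - -4 = -1 + 4 = 3$)
$N{\left(c,J \right)} = c + \frac{1}{2 \left(3 + c J^{2}\right)}$ ($N{\left(c,J \right)} = c + \frac{1}{2 \left(J c J + 3\right)} = c + \frac{1}{2 \left(c J^{2} + 3\right)} = c + \frac{1}{2 \left(3 + c J^{2}\right)}$)
$N{\left(3,U \right)} u = \frac{\frac{1}{2} + 3 \left(3 + 3 \cdot 3^{2}\right)}{3 + 3 \cdot 3^{2}} \left(-288\right) = \frac{\frac{1}{2} + 3 \left(3 + 3 \cdot 9\right)}{3 + 3 \cdot 9} \left(-288\right) = \frac{\frac{1}{2} + 3 \left(3 + 27\right)}{3 + 27} \left(-288\right) = \frac{\frac{1}{2} + 3 \cdot 30}{30} \left(-288\right) = \frac{\frac{1}{2} + 90}{30} \left(-288\right) = \frac{1}{30} \cdot \frac{181}{2} \left(-288\right) = \frac{181}{60} \left(-288\right) = - \frac{4344}{5}$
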